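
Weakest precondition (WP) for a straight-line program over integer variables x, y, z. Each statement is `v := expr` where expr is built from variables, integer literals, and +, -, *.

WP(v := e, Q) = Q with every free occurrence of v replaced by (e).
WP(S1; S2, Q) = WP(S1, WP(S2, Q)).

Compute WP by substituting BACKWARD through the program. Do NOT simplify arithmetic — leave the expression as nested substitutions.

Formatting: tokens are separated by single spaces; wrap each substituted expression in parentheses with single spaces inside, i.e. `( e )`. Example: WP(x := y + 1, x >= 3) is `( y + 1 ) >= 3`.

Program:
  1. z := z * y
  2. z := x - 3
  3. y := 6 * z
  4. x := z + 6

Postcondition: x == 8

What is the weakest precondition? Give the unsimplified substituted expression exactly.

Answer: ( ( x - 3 ) + 6 ) == 8

Derivation:
post: x == 8
stmt 4: x := z + 6  -- replace 1 occurrence(s) of x with (z + 6)
  => ( z + 6 ) == 8
stmt 3: y := 6 * z  -- replace 0 occurrence(s) of y with (6 * z)
  => ( z + 6 ) == 8
stmt 2: z := x - 3  -- replace 1 occurrence(s) of z with (x - 3)
  => ( ( x - 3 ) + 6 ) == 8
stmt 1: z := z * y  -- replace 0 occurrence(s) of z with (z * y)
  => ( ( x - 3 ) + 6 ) == 8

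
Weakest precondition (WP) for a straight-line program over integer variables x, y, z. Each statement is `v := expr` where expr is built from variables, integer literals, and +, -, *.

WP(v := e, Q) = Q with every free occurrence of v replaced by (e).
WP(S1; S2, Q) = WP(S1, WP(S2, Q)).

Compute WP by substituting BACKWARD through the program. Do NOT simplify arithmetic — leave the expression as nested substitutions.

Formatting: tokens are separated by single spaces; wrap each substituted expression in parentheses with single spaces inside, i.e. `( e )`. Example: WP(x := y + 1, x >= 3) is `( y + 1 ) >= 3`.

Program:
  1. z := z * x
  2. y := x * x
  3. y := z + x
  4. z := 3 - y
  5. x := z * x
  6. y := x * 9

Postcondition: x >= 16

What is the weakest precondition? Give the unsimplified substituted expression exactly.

post: x >= 16
stmt 6: y := x * 9  -- replace 0 occurrence(s) of y with (x * 9)
  => x >= 16
stmt 5: x := z * x  -- replace 1 occurrence(s) of x with (z * x)
  => ( z * x ) >= 16
stmt 4: z := 3 - y  -- replace 1 occurrence(s) of z with (3 - y)
  => ( ( 3 - y ) * x ) >= 16
stmt 3: y := z + x  -- replace 1 occurrence(s) of y with (z + x)
  => ( ( 3 - ( z + x ) ) * x ) >= 16
stmt 2: y := x * x  -- replace 0 occurrence(s) of y with (x * x)
  => ( ( 3 - ( z + x ) ) * x ) >= 16
stmt 1: z := z * x  -- replace 1 occurrence(s) of z with (z * x)
  => ( ( 3 - ( ( z * x ) + x ) ) * x ) >= 16

Answer: ( ( 3 - ( ( z * x ) + x ) ) * x ) >= 16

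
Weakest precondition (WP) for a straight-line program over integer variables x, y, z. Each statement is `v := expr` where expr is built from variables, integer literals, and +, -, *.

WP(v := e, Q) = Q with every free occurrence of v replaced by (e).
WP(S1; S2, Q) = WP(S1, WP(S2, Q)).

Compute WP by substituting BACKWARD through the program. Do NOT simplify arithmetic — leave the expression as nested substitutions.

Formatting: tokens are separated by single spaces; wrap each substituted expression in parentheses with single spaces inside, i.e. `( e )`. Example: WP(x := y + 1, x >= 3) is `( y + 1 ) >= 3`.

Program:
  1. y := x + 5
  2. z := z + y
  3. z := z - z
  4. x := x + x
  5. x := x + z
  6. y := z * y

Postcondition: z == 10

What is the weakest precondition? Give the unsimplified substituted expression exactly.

Answer: ( ( z + ( x + 5 ) ) - ( z + ( x + 5 ) ) ) == 10

Derivation:
post: z == 10
stmt 6: y := z * y  -- replace 0 occurrence(s) of y with (z * y)
  => z == 10
stmt 5: x := x + z  -- replace 0 occurrence(s) of x with (x + z)
  => z == 10
stmt 4: x := x + x  -- replace 0 occurrence(s) of x with (x + x)
  => z == 10
stmt 3: z := z - z  -- replace 1 occurrence(s) of z with (z - z)
  => ( z - z ) == 10
stmt 2: z := z + y  -- replace 2 occurrence(s) of z with (z + y)
  => ( ( z + y ) - ( z + y ) ) == 10
stmt 1: y := x + 5  -- replace 2 occurrence(s) of y with (x + 5)
  => ( ( z + ( x + 5 ) ) - ( z + ( x + 5 ) ) ) == 10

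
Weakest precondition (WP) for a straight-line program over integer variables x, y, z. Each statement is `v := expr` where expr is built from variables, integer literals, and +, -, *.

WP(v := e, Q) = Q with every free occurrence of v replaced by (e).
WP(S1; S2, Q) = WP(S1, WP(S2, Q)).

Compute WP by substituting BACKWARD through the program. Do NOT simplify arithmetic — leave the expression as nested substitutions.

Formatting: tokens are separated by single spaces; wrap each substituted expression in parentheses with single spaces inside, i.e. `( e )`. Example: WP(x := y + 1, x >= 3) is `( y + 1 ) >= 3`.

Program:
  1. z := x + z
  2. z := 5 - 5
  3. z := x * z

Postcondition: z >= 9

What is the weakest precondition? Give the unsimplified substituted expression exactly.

post: z >= 9
stmt 3: z := x * z  -- replace 1 occurrence(s) of z with (x * z)
  => ( x * z ) >= 9
stmt 2: z := 5 - 5  -- replace 1 occurrence(s) of z with (5 - 5)
  => ( x * ( 5 - 5 ) ) >= 9
stmt 1: z := x + z  -- replace 0 occurrence(s) of z with (x + z)
  => ( x * ( 5 - 5 ) ) >= 9

Answer: ( x * ( 5 - 5 ) ) >= 9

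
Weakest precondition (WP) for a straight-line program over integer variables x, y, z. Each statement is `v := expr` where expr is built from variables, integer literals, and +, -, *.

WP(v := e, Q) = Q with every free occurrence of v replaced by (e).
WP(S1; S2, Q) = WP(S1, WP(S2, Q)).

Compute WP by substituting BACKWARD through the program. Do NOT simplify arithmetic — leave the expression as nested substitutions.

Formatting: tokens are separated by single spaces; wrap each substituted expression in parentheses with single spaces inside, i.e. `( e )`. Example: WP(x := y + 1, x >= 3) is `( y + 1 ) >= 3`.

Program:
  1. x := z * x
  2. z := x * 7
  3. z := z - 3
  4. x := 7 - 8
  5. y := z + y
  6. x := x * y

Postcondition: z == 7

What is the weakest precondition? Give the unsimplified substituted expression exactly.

post: z == 7
stmt 6: x := x * y  -- replace 0 occurrence(s) of x with (x * y)
  => z == 7
stmt 5: y := z + y  -- replace 0 occurrence(s) of y with (z + y)
  => z == 7
stmt 4: x := 7 - 8  -- replace 0 occurrence(s) of x with (7 - 8)
  => z == 7
stmt 3: z := z - 3  -- replace 1 occurrence(s) of z with (z - 3)
  => ( z - 3 ) == 7
stmt 2: z := x * 7  -- replace 1 occurrence(s) of z with (x * 7)
  => ( ( x * 7 ) - 3 ) == 7
stmt 1: x := z * x  -- replace 1 occurrence(s) of x with (z * x)
  => ( ( ( z * x ) * 7 ) - 3 ) == 7

Answer: ( ( ( z * x ) * 7 ) - 3 ) == 7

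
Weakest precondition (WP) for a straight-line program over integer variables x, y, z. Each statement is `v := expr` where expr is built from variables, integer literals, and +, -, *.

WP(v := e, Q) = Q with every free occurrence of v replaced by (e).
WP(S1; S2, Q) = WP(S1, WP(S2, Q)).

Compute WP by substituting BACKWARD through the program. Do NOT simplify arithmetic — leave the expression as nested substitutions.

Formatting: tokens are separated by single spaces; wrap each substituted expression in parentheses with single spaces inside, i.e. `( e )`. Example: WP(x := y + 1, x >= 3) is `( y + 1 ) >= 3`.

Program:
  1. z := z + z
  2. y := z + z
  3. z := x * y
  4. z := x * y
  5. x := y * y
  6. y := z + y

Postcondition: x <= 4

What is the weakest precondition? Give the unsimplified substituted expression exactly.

post: x <= 4
stmt 6: y := z + y  -- replace 0 occurrence(s) of y with (z + y)
  => x <= 4
stmt 5: x := y * y  -- replace 1 occurrence(s) of x with (y * y)
  => ( y * y ) <= 4
stmt 4: z := x * y  -- replace 0 occurrence(s) of z with (x * y)
  => ( y * y ) <= 4
stmt 3: z := x * y  -- replace 0 occurrence(s) of z with (x * y)
  => ( y * y ) <= 4
stmt 2: y := z + z  -- replace 2 occurrence(s) of y with (z + z)
  => ( ( z + z ) * ( z + z ) ) <= 4
stmt 1: z := z + z  -- replace 4 occurrence(s) of z with (z + z)
  => ( ( ( z + z ) + ( z + z ) ) * ( ( z + z ) + ( z + z ) ) ) <= 4

Answer: ( ( ( z + z ) + ( z + z ) ) * ( ( z + z ) + ( z + z ) ) ) <= 4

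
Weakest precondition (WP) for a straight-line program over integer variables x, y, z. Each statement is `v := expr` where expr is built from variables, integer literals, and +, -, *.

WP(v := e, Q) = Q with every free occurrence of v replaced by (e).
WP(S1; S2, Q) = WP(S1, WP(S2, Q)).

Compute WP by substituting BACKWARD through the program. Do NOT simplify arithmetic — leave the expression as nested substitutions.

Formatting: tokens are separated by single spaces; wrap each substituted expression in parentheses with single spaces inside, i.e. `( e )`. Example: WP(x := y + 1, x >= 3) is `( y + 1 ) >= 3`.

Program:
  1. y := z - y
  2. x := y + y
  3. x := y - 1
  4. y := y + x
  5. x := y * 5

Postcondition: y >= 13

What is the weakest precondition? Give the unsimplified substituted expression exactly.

post: y >= 13
stmt 5: x := y * 5  -- replace 0 occurrence(s) of x with (y * 5)
  => y >= 13
stmt 4: y := y + x  -- replace 1 occurrence(s) of y with (y + x)
  => ( y + x ) >= 13
stmt 3: x := y - 1  -- replace 1 occurrence(s) of x with (y - 1)
  => ( y + ( y - 1 ) ) >= 13
stmt 2: x := y + y  -- replace 0 occurrence(s) of x with (y + y)
  => ( y + ( y - 1 ) ) >= 13
stmt 1: y := z - y  -- replace 2 occurrence(s) of y with (z - y)
  => ( ( z - y ) + ( ( z - y ) - 1 ) ) >= 13

Answer: ( ( z - y ) + ( ( z - y ) - 1 ) ) >= 13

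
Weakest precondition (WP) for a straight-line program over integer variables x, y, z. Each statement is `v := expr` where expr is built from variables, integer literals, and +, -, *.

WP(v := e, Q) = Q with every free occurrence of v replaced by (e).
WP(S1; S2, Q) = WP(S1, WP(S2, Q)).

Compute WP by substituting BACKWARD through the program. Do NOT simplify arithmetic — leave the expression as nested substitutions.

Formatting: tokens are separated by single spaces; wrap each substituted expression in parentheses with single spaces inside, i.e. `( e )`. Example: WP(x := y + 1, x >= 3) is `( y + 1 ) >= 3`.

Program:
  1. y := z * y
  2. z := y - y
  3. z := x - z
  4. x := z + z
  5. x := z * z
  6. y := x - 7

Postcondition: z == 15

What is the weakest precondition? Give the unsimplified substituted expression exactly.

post: z == 15
stmt 6: y := x - 7  -- replace 0 occurrence(s) of y with (x - 7)
  => z == 15
stmt 5: x := z * z  -- replace 0 occurrence(s) of x with (z * z)
  => z == 15
stmt 4: x := z + z  -- replace 0 occurrence(s) of x with (z + z)
  => z == 15
stmt 3: z := x - z  -- replace 1 occurrence(s) of z with (x - z)
  => ( x - z ) == 15
stmt 2: z := y - y  -- replace 1 occurrence(s) of z with (y - y)
  => ( x - ( y - y ) ) == 15
stmt 1: y := z * y  -- replace 2 occurrence(s) of y with (z * y)
  => ( x - ( ( z * y ) - ( z * y ) ) ) == 15

Answer: ( x - ( ( z * y ) - ( z * y ) ) ) == 15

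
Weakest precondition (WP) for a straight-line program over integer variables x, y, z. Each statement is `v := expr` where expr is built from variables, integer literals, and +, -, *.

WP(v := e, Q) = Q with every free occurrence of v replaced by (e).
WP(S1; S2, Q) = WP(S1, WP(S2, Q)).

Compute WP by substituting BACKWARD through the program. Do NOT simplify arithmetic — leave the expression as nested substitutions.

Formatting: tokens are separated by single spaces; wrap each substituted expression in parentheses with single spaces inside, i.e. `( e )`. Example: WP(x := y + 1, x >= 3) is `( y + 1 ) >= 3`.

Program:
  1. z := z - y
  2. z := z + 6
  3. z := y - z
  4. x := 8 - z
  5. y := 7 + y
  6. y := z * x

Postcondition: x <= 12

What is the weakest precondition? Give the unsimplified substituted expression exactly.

Answer: ( 8 - ( y - ( ( z - y ) + 6 ) ) ) <= 12

Derivation:
post: x <= 12
stmt 6: y := z * x  -- replace 0 occurrence(s) of y with (z * x)
  => x <= 12
stmt 5: y := 7 + y  -- replace 0 occurrence(s) of y with (7 + y)
  => x <= 12
stmt 4: x := 8 - z  -- replace 1 occurrence(s) of x with (8 - z)
  => ( 8 - z ) <= 12
stmt 3: z := y - z  -- replace 1 occurrence(s) of z with (y - z)
  => ( 8 - ( y - z ) ) <= 12
stmt 2: z := z + 6  -- replace 1 occurrence(s) of z with (z + 6)
  => ( 8 - ( y - ( z + 6 ) ) ) <= 12
stmt 1: z := z - y  -- replace 1 occurrence(s) of z with (z - y)
  => ( 8 - ( y - ( ( z - y ) + 6 ) ) ) <= 12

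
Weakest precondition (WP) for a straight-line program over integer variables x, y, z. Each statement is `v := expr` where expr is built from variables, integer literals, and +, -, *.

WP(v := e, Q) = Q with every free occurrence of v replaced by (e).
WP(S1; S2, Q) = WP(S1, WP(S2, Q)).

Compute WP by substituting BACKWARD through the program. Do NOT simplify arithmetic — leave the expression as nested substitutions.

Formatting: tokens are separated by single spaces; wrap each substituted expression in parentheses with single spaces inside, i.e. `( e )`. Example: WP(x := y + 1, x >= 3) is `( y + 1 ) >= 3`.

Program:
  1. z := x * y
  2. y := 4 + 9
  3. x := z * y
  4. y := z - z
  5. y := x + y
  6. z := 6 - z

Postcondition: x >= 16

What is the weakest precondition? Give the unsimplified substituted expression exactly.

Answer: ( ( x * y ) * ( 4 + 9 ) ) >= 16

Derivation:
post: x >= 16
stmt 6: z := 6 - z  -- replace 0 occurrence(s) of z with (6 - z)
  => x >= 16
stmt 5: y := x + y  -- replace 0 occurrence(s) of y with (x + y)
  => x >= 16
stmt 4: y := z - z  -- replace 0 occurrence(s) of y with (z - z)
  => x >= 16
stmt 3: x := z * y  -- replace 1 occurrence(s) of x with (z * y)
  => ( z * y ) >= 16
stmt 2: y := 4 + 9  -- replace 1 occurrence(s) of y with (4 + 9)
  => ( z * ( 4 + 9 ) ) >= 16
stmt 1: z := x * y  -- replace 1 occurrence(s) of z with (x * y)
  => ( ( x * y ) * ( 4 + 9 ) ) >= 16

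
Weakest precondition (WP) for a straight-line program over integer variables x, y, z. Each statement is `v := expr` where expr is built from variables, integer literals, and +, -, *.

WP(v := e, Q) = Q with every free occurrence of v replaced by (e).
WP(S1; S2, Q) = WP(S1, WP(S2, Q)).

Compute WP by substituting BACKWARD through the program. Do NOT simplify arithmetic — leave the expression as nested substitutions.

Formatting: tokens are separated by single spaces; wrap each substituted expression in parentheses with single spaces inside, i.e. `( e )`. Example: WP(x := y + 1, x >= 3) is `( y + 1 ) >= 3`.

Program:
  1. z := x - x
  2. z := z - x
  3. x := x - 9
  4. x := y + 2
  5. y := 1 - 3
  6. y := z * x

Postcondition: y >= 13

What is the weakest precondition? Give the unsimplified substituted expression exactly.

Answer: ( ( ( x - x ) - x ) * ( y + 2 ) ) >= 13

Derivation:
post: y >= 13
stmt 6: y := z * x  -- replace 1 occurrence(s) of y with (z * x)
  => ( z * x ) >= 13
stmt 5: y := 1 - 3  -- replace 0 occurrence(s) of y with (1 - 3)
  => ( z * x ) >= 13
stmt 4: x := y + 2  -- replace 1 occurrence(s) of x with (y + 2)
  => ( z * ( y + 2 ) ) >= 13
stmt 3: x := x - 9  -- replace 0 occurrence(s) of x with (x - 9)
  => ( z * ( y + 2 ) ) >= 13
stmt 2: z := z - x  -- replace 1 occurrence(s) of z with (z - x)
  => ( ( z - x ) * ( y + 2 ) ) >= 13
stmt 1: z := x - x  -- replace 1 occurrence(s) of z with (x - x)
  => ( ( ( x - x ) - x ) * ( y + 2 ) ) >= 13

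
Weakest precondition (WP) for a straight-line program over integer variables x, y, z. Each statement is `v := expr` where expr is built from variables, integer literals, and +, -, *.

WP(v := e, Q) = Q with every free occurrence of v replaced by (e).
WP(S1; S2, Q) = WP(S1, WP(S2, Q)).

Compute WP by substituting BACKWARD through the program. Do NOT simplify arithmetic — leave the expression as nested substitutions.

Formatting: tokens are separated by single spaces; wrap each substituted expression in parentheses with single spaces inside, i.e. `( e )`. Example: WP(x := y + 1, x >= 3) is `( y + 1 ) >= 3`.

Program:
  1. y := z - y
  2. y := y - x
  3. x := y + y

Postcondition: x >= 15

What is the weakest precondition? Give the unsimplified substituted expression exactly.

Answer: ( ( ( z - y ) - x ) + ( ( z - y ) - x ) ) >= 15

Derivation:
post: x >= 15
stmt 3: x := y + y  -- replace 1 occurrence(s) of x with (y + y)
  => ( y + y ) >= 15
stmt 2: y := y - x  -- replace 2 occurrence(s) of y with (y - x)
  => ( ( y - x ) + ( y - x ) ) >= 15
stmt 1: y := z - y  -- replace 2 occurrence(s) of y with (z - y)
  => ( ( ( z - y ) - x ) + ( ( z - y ) - x ) ) >= 15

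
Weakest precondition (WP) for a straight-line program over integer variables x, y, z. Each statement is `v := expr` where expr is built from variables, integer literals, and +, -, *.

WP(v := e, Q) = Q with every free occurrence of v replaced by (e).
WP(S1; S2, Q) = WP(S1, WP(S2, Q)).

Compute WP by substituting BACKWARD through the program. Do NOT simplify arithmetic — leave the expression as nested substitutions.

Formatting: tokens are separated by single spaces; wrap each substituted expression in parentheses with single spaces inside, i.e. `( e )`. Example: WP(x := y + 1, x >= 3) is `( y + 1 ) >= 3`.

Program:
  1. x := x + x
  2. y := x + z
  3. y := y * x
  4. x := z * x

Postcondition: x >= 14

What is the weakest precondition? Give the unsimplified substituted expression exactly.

post: x >= 14
stmt 4: x := z * x  -- replace 1 occurrence(s) of x with (z * x)
  => ( z * x ) >= 14
stmt 3: y := y * x  -- replace 0 occurrence(s) of y with (y * x)
  => ( z * x ) >= 14
stmt 2: y := x + z  -- replace 0 occurrence(s) of y with (x + z)
  => ( z * x ) >= 14
stmt 1: x := x + x  -- replace 1 occurrence(s) of x with (x + x)
  => ( z * ( x + x ) ) >= 14

Answer: ( z * ( x + x ) ) >= 14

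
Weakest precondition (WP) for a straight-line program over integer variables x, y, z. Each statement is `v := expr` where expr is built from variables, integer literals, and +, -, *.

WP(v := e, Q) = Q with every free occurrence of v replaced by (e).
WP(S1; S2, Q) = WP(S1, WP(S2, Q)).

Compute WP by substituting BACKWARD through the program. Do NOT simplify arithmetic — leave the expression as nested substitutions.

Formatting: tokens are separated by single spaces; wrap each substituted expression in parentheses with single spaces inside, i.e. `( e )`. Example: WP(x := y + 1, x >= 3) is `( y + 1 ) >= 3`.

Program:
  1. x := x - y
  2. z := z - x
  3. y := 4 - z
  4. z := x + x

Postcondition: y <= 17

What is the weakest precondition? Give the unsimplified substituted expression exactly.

Answer: ( 4 - ( z - ( x - y ) ) ) <= 17

Derivation:
post: y <= 17
stmt 4: z := x + x  -- replace 0 occurrence(s) of z with (x + x)
  => y <= 17
stmt 3: y := 4 - z  -- replace 1 occurrence(s) of y with (4 - z)
  => ( 4 - z ) <= 17
stmt 2: z := z - x  -- replace 1 occurrence(s) of z with (z - x)
  => ( 4 - ( z - x ) ) <= 17
stmt 1: x := x - y  -- replace 1 occurrence(s) of x with (x - y)
  => ( 4 - ( z - ( x - y ) ) ) <= 17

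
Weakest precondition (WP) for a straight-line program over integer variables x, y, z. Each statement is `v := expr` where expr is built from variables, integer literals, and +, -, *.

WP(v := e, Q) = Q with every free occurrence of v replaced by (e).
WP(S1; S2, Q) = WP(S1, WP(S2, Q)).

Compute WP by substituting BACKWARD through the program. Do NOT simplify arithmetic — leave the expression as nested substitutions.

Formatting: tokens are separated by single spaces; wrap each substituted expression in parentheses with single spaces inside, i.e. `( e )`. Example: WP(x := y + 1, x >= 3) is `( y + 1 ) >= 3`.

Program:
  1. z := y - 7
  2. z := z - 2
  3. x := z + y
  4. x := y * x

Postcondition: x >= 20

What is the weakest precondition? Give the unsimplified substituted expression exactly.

post: x >= 20
stmt 4: x := y * x  -- replace 1 occurrence(s) of x with (y * x)
  => ( y * x ) >= 20
stmt 3: x := z + y  -- replace 1 occurrence(s) of x with (z + y)
  => ( y * ( z + y ) ) >= 20
stmt 2: z := z - 2  -- replace 1 occurrence(s) of z with (z - 2)
  => ( y * ( ( z - 2 ) + y ) ) >= 20
stmt 1: z := y - 7  -- replace 1 occurrence(s) of z with (y - 7)
  => ( y * ( ( ( y - 7 ) - 2 ) + y ) ) >= 20

Answer: ( y * ( ( ( y - 7 ) - 2 ) + y ) ) >= 20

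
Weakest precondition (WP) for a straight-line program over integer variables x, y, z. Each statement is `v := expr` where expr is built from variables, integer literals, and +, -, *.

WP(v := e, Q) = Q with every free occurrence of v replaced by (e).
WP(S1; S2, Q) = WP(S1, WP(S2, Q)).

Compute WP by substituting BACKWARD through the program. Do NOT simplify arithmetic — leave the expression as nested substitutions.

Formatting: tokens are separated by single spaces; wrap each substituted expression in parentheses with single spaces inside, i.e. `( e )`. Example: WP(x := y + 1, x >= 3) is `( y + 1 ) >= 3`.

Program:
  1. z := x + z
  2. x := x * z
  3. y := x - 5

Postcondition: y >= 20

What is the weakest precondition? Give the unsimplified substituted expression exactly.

post: y >= 20
stmt 3: y := x - 5  -- replace 1 occurrence(s) of y with (x - 5)
  => ( x - 5 ) >= 20
stmt 2: x := x * z  -- replace 1 occurrence(s) of x with (x * z)
  => ( ( x * z ) - 5 ) >= 20
stmt 1: z := x + z  -- replace 1 occurrence(s) of z with (x + z)
  => ( ( x * ( x + z ) ) - 5 ) >= 20

Answer: ( ( x * ( x + z ) ) - 5 ) >= 20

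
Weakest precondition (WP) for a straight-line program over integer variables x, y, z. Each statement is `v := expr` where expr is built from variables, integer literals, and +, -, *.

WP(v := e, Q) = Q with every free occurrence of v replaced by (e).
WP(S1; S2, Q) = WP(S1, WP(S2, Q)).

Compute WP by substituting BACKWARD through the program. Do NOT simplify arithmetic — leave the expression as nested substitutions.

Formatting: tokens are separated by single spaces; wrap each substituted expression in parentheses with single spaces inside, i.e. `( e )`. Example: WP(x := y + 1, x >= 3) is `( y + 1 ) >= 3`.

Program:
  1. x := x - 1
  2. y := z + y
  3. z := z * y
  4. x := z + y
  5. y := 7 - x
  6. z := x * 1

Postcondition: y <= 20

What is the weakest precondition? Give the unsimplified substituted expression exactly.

post: y <= 20
stmt 6: z := x * 1  -- replace 0 occurrence(s) of z with (x * 1)
  => y <= 20
stmt 5: y := 7 - x  -- replace 1 occurrence(s) of y with (7 - x)
  => ( 7 - x ) <= 20
stmt 4: x := z + y  -- replace 1 occurrence(s) of x with (z + y)
  => ( 7 - ( z + y ) ) <= 20
stmt 3: z := z * y  -- replace 1 occurrence(s) of z with (z * y)
  => ( 7 - ( ( z * y ) + y ) ) <= 20
stmt 2: y := z + y  -- replace 2 occurrence(s) of y with (z + y)
  => ( 7 - ( ( z * ( z + y ) ) + ( z + y ) ) ) <= 20
stmt 1: x := x - 1  -- replace 0 occurrence(s) of x with (x - 1)
  => ( 7 - ( ( z * ( z + y ) ) + ( z + y ) ) ) <= 20

Answer: ( 7 - ( ( z * ( z + y ) ) + ( z + y ) ) ) <= 20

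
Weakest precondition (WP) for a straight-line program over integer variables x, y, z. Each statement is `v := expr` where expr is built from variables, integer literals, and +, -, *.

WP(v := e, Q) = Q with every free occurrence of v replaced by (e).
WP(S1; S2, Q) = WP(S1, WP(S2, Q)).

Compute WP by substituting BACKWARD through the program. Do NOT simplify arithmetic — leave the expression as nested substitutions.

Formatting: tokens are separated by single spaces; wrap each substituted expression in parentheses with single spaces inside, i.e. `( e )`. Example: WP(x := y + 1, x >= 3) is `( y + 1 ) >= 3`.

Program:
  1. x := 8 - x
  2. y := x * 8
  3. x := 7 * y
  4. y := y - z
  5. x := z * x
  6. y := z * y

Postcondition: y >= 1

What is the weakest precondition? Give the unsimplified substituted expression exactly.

Answer: ( z * ( ( ( 8 - x ) * 8 ) - z ) ) >= 1

Derivation:
post: y >= 1
stmt 6: y := z * y  -- replace 1 occurrence(s) of y with (z * y)
  => ( z * y ) >= 1
stmt 5: x := z * x  -- replace 0 occurrence(s) of x with (z * x)
  => ( z * y ) >= 1
stmt 4: y := y - z  -- replace 1 occurrence(s) of y with (y - z)
  => ( z * ( y - z ) ) >= 1
stmt 3: x := 7 * y  -- replace 0 occurrence(s) of x with (7 * y)
  => ( z * ( y - z ) ) >= 1
stmt 2: y := x * 8  -- replace 1 occurrence(s) of y with (x * 8)
  => ( z * ( ( x * 8 ) - z ) ) >= 1
stmt 1: x := 8 - x  -- replace 1 occurrence(s) of x with (8 - x)
  => ( z * ( ( ( 8 - x ) * 8 ) - z ) ) >= 1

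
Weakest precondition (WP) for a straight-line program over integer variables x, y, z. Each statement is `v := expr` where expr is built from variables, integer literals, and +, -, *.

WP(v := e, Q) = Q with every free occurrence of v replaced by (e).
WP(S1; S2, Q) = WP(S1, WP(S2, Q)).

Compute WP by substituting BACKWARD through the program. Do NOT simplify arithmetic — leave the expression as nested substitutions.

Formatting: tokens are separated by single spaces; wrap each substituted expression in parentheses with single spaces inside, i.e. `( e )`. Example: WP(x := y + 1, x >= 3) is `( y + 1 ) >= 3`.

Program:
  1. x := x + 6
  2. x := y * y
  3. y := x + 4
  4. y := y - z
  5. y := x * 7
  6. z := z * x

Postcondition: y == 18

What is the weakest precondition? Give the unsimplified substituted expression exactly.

Answer: ( ( y * y ) * 7 ) == 18

Derivation:
post: y == 18
stmt 6: z := z * x  -- replace 0 occurrence(s) of z with (z * x)
  => y == 18
stmt 5: y := x * 7  -- replace 1 occurrence(s) of y with (x * 7)
  => ( x * 7 ) == 18
stmt 4: y := y - z  -- replace 0 occurrence(s) of y with (y - z)
  => ( x * 7 ) == 18
stmt 3: y := x + 4  -- replace 0 occurrence(s) of y with (x + 4)
  => ( x * 7 ) == 18
stmt 2: x := y * y  -- replace 1 occurrence(s) of x with (y * y)
  => ( ( y * y ) * 7 ) == 18
stmt 1: x := x + 6  -- replace 0 occurrence(s) of x with (x + 6)
  => ( ( y * y ) * 7 ) == 18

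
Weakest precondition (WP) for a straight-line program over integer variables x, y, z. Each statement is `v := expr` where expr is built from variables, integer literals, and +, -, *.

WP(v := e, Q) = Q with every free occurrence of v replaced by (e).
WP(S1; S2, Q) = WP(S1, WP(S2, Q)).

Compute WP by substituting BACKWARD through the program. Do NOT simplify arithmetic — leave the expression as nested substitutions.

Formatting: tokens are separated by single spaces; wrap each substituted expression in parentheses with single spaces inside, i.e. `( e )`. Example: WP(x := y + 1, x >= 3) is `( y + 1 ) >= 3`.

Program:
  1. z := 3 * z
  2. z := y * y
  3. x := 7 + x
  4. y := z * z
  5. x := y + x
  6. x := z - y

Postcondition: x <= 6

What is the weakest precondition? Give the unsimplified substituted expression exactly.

post: x <= 6
stmt 6: x := z - y  -- replace 1 occurrence(s) of x with (z - y)
  => ( z - y ) <= 6
stmt 5: x := y + x  -- replace 0 occurrence(s) of x with (y + x)
  => ( z - y ) <= 6
stmt 4: y := z * z  -- replace 1 occurrence(s) of y with (z * z)
  => ( z - ( z * z ) ) <= 6
stmt 3: x := 7 + x  -- replace 0 occurrence(s) of x with (7 + x)
  => ( z - ( z * z ) ) <= 6
stmt 2: z := y * y  -- replace 3 occurrence(s) of z with (y * y)
  => ( ( y * y ) - ( ( y * y ) * ( y * y ) ) ) <= 6
stmt 1: z := 3 * z  -- replace 0 occurrence(s) of z with (3 * z)
  => ( ( y * y ) - ( ( y * y ) * ( y * y ) ) ) <= 6

Answer: ( ( y * y ) - ( ( y * y ) * ( y * y ) ) ) <= 6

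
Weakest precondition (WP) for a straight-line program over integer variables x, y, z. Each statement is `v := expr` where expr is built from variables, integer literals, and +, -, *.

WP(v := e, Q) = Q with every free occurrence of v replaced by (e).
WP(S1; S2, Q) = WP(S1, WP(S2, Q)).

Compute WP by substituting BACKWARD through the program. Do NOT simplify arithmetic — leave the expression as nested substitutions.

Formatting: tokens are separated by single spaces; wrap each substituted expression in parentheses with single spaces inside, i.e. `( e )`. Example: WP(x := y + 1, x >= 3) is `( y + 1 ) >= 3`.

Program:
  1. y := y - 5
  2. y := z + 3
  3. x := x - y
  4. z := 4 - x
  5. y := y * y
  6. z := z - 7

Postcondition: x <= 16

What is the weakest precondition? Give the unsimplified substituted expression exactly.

post: x <= 16
stmt 6: z := z - 7  -- replace 0 occurrence(s) of z with (z - 7)
  => x <= 16
stmt 5: y := y * y  -- replace 0 occurrence(s) of y with (y * y)
  => x <= 16
stmt 4: z := 4 - x  -- replace 0 occurrence(s) of z with (4 - x)
  => x <= 16
stmt 3: x := x - y  -- replace 1 occurrence(s) of x with (x - y)
  => ( x - y ) <= 16
stmt 2: y := z + 3  -- replace 1 occurrence(s) of y with (z + 3)
  => ( x - ( z + 3 ) ) <= 16
stmt 1: y := y - 5  -- replace 0 occurrence(s) of y with (y - 5)
  => ( x - ( z + 3 ) ) <= 16

Answer: ( x - ( z + 3 ) ) <= 16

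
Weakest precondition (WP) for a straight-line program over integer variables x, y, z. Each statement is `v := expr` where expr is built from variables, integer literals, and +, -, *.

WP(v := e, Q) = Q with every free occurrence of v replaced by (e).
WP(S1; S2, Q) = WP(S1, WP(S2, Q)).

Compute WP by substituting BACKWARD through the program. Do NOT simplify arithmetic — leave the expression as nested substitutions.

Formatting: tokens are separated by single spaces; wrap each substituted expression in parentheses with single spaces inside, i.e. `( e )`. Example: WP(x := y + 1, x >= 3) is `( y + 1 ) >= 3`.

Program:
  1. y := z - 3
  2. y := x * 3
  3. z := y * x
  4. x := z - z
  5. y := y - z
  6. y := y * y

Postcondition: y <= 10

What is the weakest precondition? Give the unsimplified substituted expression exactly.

post: y <= 10
stmt 6: y := y * y  -- replace 1 occurrence(s) of y with (y * y)
  => ( y * y ) <= 10
stmt 5: y := y - z  -- replace 2 occurrence(s) of y with (y - z)
  => ( ( y - z ) * ( y - z ) ) <= 10
stmt 4: x := z - z  -- replace 0 occurrence(s) of x with (z - z)
  => ( ( y - z ) * ( y - z ) ) <= 10
stmt 3: z := y * x  -- replace 2 occurrence(s) of z with (y * x)
  => ( ( y - ( y * x ) ) * ( y - ( y * x ) ) ) <= 10
stmt 2: y := x * 3  -- replace 4 occurrence(s) of y with (x * 3)
  => ( ( ( x * 3 ) - ( ( x * 3 ) * x ) ) * ( ( x * 3 ) - ( ( x * 3 ) * x ) ) ) <= 10
stmt 1: y := z - 3  -- replace 0 occurrence(s) of y with (z - 3)
  => ( ( ( x * 3 ) - ( ( x * 3 ) * x ) ) * ( ( x * 3 ) - ( ( x * 3 ) * x ) ) ) <= 10

Answer: ( ( ( x * 3 ) - ( ( x * 3 ) * x ) ) * ( ( x * 3 ) - ( ( x * 3 ) * x ) ) ) <= 10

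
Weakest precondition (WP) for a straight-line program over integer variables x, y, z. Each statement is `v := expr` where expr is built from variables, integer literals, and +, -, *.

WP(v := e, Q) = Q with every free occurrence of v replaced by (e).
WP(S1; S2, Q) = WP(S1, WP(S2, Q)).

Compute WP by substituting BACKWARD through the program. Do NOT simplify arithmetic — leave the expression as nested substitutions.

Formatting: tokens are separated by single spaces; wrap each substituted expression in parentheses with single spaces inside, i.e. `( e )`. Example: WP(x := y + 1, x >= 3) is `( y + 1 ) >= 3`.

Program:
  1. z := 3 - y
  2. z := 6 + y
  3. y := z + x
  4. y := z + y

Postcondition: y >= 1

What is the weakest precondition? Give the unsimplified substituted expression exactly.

post: y >= 1
stmt 4: y := z + y  -- replace 1 occurrence(s) of y with (z + y)
  => ( z + y ) >= 1
stmt 3: y := z + x  -- replace 1 occurrence(s) of y with (z + x)
  => ( z + ( z + x ) ) >= 1
stmt 2: z := 6 + y  -- replace 2 occurrence(s) of z with (6 + y)
  => ( ( 6 + y ) + ( ( 6 + y ) + x ) ) >= 1
stmt 1: z := 3 - y  -- replace 0 occurrence(s) of z with (3 - y)
  => ( ( 6 + y ) + ( ( 6 + y ) + x ) ) >= 1

Answer: ( ( 6 + y ) + ( ( 6 + y ) + x ) ) >= 1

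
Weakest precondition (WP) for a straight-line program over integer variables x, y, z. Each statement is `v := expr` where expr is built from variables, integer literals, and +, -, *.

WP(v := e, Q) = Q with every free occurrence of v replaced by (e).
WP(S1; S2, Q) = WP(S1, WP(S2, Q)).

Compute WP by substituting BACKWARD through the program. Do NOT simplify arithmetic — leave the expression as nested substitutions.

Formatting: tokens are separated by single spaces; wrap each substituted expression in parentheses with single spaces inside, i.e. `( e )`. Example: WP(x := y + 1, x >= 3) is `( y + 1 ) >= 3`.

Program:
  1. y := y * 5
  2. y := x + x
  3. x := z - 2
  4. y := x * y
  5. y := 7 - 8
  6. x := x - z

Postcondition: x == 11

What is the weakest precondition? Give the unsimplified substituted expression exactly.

Answer: ( ( z - 2 ) - z ) == 11

Derivation:
post: x == 11
stmt 6: x := x - z  -- replace 1 occurrence(s) of x with (x - z)
  => ( x - z ) == 11
stmt 5: y := 7 - 8  -- replace 0 occurrence(s) of y with (7 - 8)
  => ( x - z ) == 11
stmt 4: y := x * y  -- replace 0 occurrence(s) of y with (x * y)
  => ( x - z ) == 11
stmt 3: x := z - 2  -- replace 1 occurrence(s) of x with (z - 2)
  => ( ( z - 2 ) - z ) == 11
stmt 2: y := x + x  -- replace 0 occurrence(s) of y with (x + x)
  => ( ( z - 2 ) - z ) == 11
stmt 1: y := y * 5  -- replace 0 occurrence(s) of y with (y * 5)
  => ( ( z - 2 ) - z ) == 11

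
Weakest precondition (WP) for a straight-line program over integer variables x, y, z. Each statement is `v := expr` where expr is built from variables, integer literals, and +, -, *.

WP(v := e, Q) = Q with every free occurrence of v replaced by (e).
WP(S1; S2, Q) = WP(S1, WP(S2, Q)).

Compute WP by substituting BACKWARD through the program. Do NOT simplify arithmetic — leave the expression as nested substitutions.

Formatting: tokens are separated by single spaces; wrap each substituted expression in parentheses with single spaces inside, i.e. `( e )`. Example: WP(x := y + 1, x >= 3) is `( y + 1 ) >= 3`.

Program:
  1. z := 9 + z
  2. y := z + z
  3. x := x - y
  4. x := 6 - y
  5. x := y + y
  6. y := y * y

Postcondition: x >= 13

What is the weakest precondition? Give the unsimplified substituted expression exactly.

post: x >= 13
stmt 6: y := y * y  -- replace 0 occurrence(s) of y with (y * y)
  => x >= 13
stmt 5: x := y + y  -- replace 1 occurrence(s) of x with (y + y)
  => ( y + y ) >= 13
stmt 4: x := 6 - y  -- replace 0 occurrence(s) of x with (6 - y)
  => ( y + y ) >= 13
stmt 3: x := x - y  -- replace 0 occurrence(s) of x with (x - y)
  => ( y + y ) >= 13
stmt 2: y := z + z  -- replace 2 occurrence(s) of y with (z + z)
  => ( ( z + z ) + ( z + z ) ) >= 13
stmt 1: z := 9 + z  -- replace 4 occurrence(s) of z with (9 + z)
  => ( ( ( 9 + z ) + ( 9 + z ) ) + ( ( 9 + z ) + ( 9 + z ) ) ) >= 13

Answer: ( ( ( 9 + z ) + ( 9 + z ) ) + ( ( 9 + z ) + ( 9 + z ) ) ) >= 13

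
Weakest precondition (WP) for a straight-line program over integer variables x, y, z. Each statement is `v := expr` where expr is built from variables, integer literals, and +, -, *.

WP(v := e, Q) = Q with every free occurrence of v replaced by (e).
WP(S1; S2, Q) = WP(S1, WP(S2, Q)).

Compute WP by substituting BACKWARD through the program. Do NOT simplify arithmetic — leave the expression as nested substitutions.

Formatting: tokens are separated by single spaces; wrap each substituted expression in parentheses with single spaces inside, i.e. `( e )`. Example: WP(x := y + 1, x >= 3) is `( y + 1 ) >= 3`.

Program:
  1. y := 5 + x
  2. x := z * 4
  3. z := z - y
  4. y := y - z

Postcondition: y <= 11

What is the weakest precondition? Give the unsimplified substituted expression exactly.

post: y <= 11
stmt 4: y := y - z  -- replace 1 occurrence(s) of y with (y - z)
  => ( y - z ) <= 11
stmt 3: z := z - y  -- replace 1 occurrence(s) of z with (z - y)
  => ( y - ( z - y ) ) <= 11
stmt 2: x := z * 4  -- replace 0 occurrence(s) of x with (z * 4)
  => ( y - ( z - y ) ) <= 11
stmt 1: y := 5 + x  -- replace 2 occurrence(s) of y with (5 + x)
  => ( ( 5 + x ) - ( z - ( 5 + x ) ) ) <= 11

Answer: ( ( 5 + x ) - ( z - ( 5 + x ) ) ) <= 11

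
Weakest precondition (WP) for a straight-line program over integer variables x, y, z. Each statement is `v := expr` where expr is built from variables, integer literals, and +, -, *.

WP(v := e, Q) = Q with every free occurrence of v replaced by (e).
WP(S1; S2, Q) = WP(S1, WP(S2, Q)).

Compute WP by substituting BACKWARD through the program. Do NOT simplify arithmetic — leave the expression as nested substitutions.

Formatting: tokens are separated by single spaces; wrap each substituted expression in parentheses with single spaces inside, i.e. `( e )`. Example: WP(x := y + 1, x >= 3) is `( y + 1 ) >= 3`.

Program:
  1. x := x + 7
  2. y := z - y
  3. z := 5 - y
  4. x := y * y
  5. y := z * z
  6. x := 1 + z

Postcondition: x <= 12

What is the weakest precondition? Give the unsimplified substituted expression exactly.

Answer: ( 1 + ( 5 - ( z - y ) ) ) <= 12

Derivation:
post: x <= 12
stmt 6: x := 1 + z  -- replace 1 occurrence(s) of x with (1 + z)
  => ( 1 + z ) <= 12
stmt 5: y := z * z  -- replace 0 occurrence(s) of y with (z * z)
  => ( 1 + z ) <= 12
stmt 4: x := y * y  -- replace 0 occurrence(s) of x with (y * y)
  => ( 1 + z ) <= 12
stmt 3: z := 5 - y  -- replace 1 occurrence(s) of z with (5 - y)
  => ( 1 + ( 5 - y ) ) <= 12
stmt 2: y := z - y  -- replace 1 occurrence(s) of y with (z - y)
  => ( 1 + ( 5 - ( z - y ) ) ) <= 12
stmt 1: x := x + 7  -- replace 0 occurrence(s) of x with (x + 7)
  => ( 1 + ( 5 - ( z - y ) ) ) <= 12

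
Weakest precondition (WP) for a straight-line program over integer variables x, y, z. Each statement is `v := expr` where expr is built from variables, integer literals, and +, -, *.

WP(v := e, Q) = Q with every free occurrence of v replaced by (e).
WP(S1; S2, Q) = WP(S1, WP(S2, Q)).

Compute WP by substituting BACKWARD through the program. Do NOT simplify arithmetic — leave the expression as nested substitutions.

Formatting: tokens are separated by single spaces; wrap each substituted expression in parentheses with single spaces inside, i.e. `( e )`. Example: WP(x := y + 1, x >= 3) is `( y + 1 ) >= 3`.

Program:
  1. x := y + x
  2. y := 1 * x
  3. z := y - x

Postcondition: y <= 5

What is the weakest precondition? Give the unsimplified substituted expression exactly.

Answer: ( 1 * ( y + x ) ) <= 5

Derivation:
post: y <= 5
stmt 3: z := y - x  -- replace 0 occurrence(s) of z with (y - x)
  => y <= 5
stmt 2: y := 1 * x  -- replace 1 occurrence(s) of y with (1 * x)
  => ( 1 * x ) <= 5
stmt 1: x := y + x  -- replace 1 occurrence(s) of x with (y + x)
  => ( 1 * ( y + x ) ) <= 5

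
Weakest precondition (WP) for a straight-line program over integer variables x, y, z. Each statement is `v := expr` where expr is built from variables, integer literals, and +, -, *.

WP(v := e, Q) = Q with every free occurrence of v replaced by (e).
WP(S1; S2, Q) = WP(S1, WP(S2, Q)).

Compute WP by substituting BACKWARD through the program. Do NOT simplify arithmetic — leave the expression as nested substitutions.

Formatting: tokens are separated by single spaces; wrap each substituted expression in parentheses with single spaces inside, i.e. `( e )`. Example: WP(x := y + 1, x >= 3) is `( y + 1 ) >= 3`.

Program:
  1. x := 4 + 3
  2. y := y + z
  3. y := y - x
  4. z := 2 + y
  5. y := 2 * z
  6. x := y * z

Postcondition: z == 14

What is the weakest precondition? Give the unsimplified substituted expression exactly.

post: z == 14
stmt 6: x := y * z  -- replace 0 occurrence(s) of x with (y * z)
  => z == 14
stmt 5: y := 2 * z  -- replace 0 occurrence(s) of y with (2 * z)
  => z == 14
stmt 4: z := 2 + y  -- replace 1 occurrence(s) of z with (2 + y)
  => ( 2 + y ) == 14
stmt 3: y := y - x  -- replace 1 occurrence(s) of y with (y - x)
  => ( 2 + ( y - x ) ) == 14
stmt 2: y := y + z  -- replace 1 occurrence(s) of y with (y + z)
  => ( 2 + ( ( y + z ) - x ) ) == 14
stmt 1: x := 4 + 3  -- replace 1 occurrence(s) of x with (4 + 3)
  => ( 2 + ( ( y + z ) - ( 4 + 3 ) ) ) == 14

Answer: ( 2 + ( ( y + z ) - ( 4 + 3 ) ) ) == 14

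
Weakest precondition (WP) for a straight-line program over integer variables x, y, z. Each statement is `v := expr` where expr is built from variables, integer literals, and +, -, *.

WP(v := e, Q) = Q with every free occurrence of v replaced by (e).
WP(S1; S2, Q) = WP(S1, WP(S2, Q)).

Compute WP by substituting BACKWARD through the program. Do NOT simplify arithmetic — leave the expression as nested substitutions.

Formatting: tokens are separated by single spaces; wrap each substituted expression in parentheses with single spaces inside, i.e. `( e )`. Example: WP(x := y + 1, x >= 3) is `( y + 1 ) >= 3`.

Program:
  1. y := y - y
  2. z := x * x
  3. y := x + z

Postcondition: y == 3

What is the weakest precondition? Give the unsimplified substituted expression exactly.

Answer: ( x + ( x * x ) ) == 3

Derivation:
post: y == 3
stmt 3: y := x + z  -- replace 1 occurrence(s) of y with (x + z)
  => ( x + z ) == 3
stmt 2: z := x * x  -- replace 1 occurrence(s) of z with (x * x)
  => ( x + ( x * x ) ) == 3
stmt 1: y := y - y  -- replace 0 occurrence(s) of y with (y - y)
  => ( x + ( x * x ) ) == 3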